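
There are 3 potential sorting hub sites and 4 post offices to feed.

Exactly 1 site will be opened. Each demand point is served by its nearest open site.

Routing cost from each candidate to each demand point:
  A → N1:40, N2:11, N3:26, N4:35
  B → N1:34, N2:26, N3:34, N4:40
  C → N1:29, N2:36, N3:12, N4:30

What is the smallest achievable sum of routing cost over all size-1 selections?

107

Open {C}.
  N1→C 29, N2→C 36, N3→C 12, N4→C 30  ⇒ total 107.
Compare {A}: total 112.
Compare {B}: total 134.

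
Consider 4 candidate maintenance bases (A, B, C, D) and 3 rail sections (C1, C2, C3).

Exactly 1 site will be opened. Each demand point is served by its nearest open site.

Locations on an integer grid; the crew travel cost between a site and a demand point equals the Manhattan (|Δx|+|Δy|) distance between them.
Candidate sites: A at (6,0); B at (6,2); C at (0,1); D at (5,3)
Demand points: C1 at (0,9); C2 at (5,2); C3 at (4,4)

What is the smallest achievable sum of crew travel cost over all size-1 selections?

Open {D}.
  C1→D 11, C2→D 1, C3→D 2  ⇒ total 14.
Compare {B}: total 18.
Compare {C}: total 21.
No size-1 selection does better; minimum is 14.

14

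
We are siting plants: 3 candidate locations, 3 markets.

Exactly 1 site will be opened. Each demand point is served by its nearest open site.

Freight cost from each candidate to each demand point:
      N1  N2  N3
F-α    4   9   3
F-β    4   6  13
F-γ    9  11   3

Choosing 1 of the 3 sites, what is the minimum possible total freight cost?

Open {F-α}.
  N1→F-α 4, N2→F-α 9, N3→F-α 3  ⇒ total 16.
Compare {F-β}: total 23.
Compare {F-γ}: total 23.

16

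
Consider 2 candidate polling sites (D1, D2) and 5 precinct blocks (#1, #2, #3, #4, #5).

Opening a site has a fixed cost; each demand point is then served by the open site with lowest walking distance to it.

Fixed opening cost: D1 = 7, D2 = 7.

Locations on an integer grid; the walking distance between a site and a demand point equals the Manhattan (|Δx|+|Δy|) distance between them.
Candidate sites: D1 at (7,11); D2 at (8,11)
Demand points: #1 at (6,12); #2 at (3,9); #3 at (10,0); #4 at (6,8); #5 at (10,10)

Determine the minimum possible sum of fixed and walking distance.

37

Open {D1}: assign each demand point to its cheapest open site.
  #1→D1 2, #2→D1 6, #3→D1 14, #4→D1 4, #5→D1 4
  walking distance 30, fixed 7 → total 37.
Compare {D2}: walking distance 31 + fixed 7 = 38.
Compare {D1, D2}: walking distance 28 + fixed 14 = 42.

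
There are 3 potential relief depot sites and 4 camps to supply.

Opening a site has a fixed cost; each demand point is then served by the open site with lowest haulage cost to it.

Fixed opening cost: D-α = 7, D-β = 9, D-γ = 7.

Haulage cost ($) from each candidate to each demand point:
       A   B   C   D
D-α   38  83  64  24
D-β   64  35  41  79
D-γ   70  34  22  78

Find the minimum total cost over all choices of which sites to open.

132

Open {D-α, D-γ}: assign each demand point to its cheapest open site.
  A→D-α 38, B→D-γ 34, C→D-γ 22, D→D-α 24
  haulage cost 118, fixed 14 → total 132.
Compare {D-α, D-β, D-γ}: haulage cost 118 + fixed 23 = 141.
Compare {D-α, D-β}: haulage cost 138 + fixed 16 = 154.
Compare {D-γ}: haulage cost 204 + fixed 7 = 211.
All other subsets cost ≥ 141. Minimum total cost: 132.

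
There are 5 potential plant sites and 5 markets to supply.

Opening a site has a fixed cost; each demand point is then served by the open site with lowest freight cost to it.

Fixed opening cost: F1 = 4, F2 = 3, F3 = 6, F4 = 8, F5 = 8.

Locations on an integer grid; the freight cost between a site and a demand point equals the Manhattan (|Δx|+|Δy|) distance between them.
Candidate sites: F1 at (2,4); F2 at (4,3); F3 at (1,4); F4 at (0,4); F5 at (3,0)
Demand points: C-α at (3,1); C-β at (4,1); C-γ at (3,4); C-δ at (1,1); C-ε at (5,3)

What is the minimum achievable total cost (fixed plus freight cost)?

Open {F2}: assign each demand point to its cheapest open site.
  C-α→F2 3, C-β→F2 2, C-γ→F2 2, C-δ→F2 5, C-ε→F2 1
  freight cost 13, fixed 3 → total 16.
Compare {F1, F2}: freight cost 11 + fixed 7 = 18.
Compare {F2, F3}: freight cost 11 + fixed 9 = 20.
Compare {F2, F5}: freight cost 9 + fixed 11 = 20.
All other subsets cost ≥ 18. Minimum total cost: 16.

16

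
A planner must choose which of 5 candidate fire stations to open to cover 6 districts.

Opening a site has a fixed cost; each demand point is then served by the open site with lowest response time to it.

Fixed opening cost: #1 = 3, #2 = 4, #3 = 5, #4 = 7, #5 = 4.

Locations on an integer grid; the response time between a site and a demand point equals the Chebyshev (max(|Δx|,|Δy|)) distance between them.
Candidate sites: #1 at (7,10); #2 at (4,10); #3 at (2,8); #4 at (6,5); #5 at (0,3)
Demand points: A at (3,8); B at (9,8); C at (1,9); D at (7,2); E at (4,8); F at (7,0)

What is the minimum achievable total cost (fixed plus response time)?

27

Open {#3, #4}: assign each demand point to its cheapest open site.
  A→#3 1, B→#4 3, C→#3 1, D→#4 3, E→#3 2, F→#4 5
  response time 15, fixed 12 → total 27.
Compare {#1, #3}: response time 20 + fixed 8 = 28.
Compare {#4}: response time 22 + fixed 7 = 29.
Compare {#2, #4}: response time 18 + fixed 11 = 29.
All other subsets cost ≥ 28. Minimum total cost: 27.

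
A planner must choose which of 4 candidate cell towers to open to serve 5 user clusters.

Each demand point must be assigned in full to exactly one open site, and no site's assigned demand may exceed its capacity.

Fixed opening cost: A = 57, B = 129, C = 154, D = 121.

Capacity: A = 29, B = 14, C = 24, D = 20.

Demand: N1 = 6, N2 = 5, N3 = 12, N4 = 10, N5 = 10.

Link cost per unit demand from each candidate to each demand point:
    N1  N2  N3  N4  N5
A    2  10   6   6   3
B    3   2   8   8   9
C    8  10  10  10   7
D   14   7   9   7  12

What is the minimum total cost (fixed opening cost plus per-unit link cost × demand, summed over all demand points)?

Open {A, D}; cheapest assignment that respects the capacities:
  A (cap 29, load 28): N1, N3, N5 — cost 6×2 + 12×6 + 10×3 = 114
  D (cap 20, load 15): N2, N4 — cost 5×7 + 10×7 = 105
  Shipping 219, fixed 178 → total 397.
  Any other capacity-feasible assignment to {A, D} ships for at least 219.
Compare {A, C}: its best feasible assignment gives total 475.
Compare {A, B, D}: its best feasible assignment gives total 501.
Every other set of open sites that can feasibly serve all demand totals ≥ 475 even under its best assignment. Minimum: 397.

397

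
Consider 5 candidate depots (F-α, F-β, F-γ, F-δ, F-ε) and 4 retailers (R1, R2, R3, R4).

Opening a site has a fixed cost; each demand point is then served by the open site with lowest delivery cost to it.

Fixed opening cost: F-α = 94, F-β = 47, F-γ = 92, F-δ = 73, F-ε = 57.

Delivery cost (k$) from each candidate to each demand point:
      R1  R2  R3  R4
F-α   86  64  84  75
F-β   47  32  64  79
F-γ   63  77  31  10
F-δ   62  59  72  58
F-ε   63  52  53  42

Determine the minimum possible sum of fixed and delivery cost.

Open {F-β, F-γ}: assign each demand point to its cheapest open site.
  R1→F-β 47, R2→F-β 32, R3→F-γ 31, R4→F-γ 10
  delivery cost 120, fixed 139 → total 259.
Compare {F-ε}: delivery cost 210 + fixed 57 = 267.
Compare {F-β}: delivery cost 222 + fixed 47 = 269.
Compare {F-γ}: delivery cost 181 + fixed 92 = 273.
All other subsets cost ≥ 267. Minimum total cost: 259.

259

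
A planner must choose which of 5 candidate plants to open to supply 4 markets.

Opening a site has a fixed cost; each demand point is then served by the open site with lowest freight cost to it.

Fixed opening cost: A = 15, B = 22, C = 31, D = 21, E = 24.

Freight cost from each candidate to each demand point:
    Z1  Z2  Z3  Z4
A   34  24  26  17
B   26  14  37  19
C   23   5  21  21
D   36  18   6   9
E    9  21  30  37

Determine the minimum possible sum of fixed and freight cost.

87

Open {D, E}: assign each demand point to its cheapest open site.
  Z1→E 9, Z2→D 18, Z3→D 6, Z4→D 9
  freight cost 42, fixed 45 → total 87.
Compare {D}: freight cost 69 + fixed 21 = 90.
Compare {C, D}: freight cost 43 + fixed 52 = 95.
Compare {B, D}: freight cost 55 + fixed 43 = 98.
All other subsets cost ≥ 90. Minimum total cost: 87.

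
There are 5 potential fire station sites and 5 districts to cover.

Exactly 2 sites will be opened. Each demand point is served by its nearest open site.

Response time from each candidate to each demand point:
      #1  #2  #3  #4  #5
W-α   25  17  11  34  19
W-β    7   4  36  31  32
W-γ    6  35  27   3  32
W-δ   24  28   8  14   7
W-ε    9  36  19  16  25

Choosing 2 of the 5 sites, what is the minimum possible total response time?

40

Open {W-β, W-δ}.
  #1→W-β 7, #2→W-β 4, #3→W-δ 8, #4→W-δ 14, #5→W-δ 7  ⇒ total 40.
Compare {W-γ, W-δ}: total 52.
Compare {W-α, W-γ}: total 56.
No size-2 selection does better; minimum is 40.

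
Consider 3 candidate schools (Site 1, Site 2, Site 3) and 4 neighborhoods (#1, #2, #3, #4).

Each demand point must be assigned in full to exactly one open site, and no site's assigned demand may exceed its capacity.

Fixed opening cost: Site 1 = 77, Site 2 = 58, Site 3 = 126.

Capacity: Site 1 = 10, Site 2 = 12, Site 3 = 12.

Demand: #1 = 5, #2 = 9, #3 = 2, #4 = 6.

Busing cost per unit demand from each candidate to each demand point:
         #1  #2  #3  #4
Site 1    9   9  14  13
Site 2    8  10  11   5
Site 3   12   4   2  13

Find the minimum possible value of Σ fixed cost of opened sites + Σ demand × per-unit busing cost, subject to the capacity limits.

Open {Site 2, Site 3}; cheapest assignment that respects the capacities:
  Site 2 (cap 12, load 11): #1, #4 — cost 5×8 + 6×5 = 70
  Site 3 (cap 12, load 11): #2, #3 — cost 9×4 + 2×2 = 40
  Shipping 110, fixed 184 → total 294.
  Any other capacity-feasible assignment to {Site 2, Site 3} ships for at least 110.
Compare {Site 1, Site 2, Site 3}: its best feasible assignment gives total 371.
Every other set of open sites that can feasibly serve all demand totals ≥ 371 even under its best assignment. Minimum: 294.

294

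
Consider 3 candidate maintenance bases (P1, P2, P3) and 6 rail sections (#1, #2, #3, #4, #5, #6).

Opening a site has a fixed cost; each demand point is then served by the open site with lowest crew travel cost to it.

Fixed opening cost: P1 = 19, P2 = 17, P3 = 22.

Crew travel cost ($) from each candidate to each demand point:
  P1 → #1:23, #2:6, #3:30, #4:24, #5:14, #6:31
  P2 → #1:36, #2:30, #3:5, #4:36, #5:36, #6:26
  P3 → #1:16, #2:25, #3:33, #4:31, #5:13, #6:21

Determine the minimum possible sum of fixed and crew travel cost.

Open {P1, P2}: assign each demand point to its cheapest open site.
  #1→P1 23, #2→P1 6, #3→P2 5, #4→P1 24, #5→P1 14, #6→P2 26
  crew travel cost 98, fixed 36 → total 134.
Compare {P1, P2, P3}: crew travel cost 85 + fixed 58 = 143.
Compare {P1}: crew travel cost 128 + fixed 19 = 147.
Compare {P2, P3}: crew travel cost 111 + fixed 39 = 150.
All other subsets cost ≥ 143. Minimum total cost: 134.

134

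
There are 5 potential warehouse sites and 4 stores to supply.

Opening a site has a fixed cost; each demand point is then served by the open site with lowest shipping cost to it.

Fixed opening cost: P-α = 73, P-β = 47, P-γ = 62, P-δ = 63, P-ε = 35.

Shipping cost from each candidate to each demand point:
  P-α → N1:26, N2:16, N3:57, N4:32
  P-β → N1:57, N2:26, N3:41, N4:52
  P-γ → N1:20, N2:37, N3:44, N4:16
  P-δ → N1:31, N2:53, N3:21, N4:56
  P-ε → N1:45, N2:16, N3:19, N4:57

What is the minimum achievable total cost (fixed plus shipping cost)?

168

Open {P-γ, P-ε}: assign each demand point to its cheapest open site.
  N1→P-γ 20, N2→P-ε 16, N3→P-ε 19, N4→P-γ 16
  shipping cost 71, fixed 97 → total 168.
Compare {P-ε}: shipping cost 137 + fixed 35 = 172.
Compare {P-γ}: shipping cost 117 + fixed 62 = 179.
Compare {P-α, P-ε}: shipping cost 93 + fixed 108 = 201.
All other subsets cost ≥ 172. Minimum total cost: 168.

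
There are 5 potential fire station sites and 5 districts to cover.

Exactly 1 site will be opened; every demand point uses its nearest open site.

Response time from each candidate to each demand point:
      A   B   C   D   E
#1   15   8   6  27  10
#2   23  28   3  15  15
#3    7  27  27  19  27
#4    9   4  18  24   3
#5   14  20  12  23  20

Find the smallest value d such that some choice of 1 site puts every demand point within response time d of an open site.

23

Open {#5}.
  Farthest demand point is D at response time 23 (to #5); all others are ≤ 23.
With {#4} the worst case is 24.
With {#1} the worst case is 27.
No size-1 selection achieves below 23.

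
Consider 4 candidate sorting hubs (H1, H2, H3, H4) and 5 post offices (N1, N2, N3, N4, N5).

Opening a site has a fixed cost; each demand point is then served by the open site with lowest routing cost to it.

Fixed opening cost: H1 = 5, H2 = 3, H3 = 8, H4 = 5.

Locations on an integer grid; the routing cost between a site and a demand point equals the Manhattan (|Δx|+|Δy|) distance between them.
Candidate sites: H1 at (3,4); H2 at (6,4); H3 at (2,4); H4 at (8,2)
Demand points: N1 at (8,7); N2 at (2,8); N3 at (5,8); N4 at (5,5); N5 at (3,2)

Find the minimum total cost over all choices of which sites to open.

Open {H1, H2}: assign each demand point to its cheapest open site.
  N1→H2 5, N2→H1 5, N3→H2 5, N4→H2 2, N5→H1 2
  routing cost 19, fixed 8 → total 27.
Compare {H2}: routing cost 25 + fixed 3 = 28.
Compare {H1}: routing cost 24 + fixed 5 = 29.
Compare {H2, H3}: routing cost 19 + fixed 11 = 30.
All other subsets cost ≥ 28. Minimum total cost: 27.

27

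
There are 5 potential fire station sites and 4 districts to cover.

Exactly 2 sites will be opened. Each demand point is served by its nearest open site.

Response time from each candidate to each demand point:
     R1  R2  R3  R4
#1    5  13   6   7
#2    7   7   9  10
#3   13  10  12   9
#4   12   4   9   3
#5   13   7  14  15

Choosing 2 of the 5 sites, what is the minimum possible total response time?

18

Open {#1, #4}.
  R1→#1 5, R2→#4 4, R3→#1 6, R4→#4 3  ⇒ total 18.
Compare {#2, #4}: total 23.
Compare {#1, #2}: total 25.
No size-2 selection does better; minimum is 18.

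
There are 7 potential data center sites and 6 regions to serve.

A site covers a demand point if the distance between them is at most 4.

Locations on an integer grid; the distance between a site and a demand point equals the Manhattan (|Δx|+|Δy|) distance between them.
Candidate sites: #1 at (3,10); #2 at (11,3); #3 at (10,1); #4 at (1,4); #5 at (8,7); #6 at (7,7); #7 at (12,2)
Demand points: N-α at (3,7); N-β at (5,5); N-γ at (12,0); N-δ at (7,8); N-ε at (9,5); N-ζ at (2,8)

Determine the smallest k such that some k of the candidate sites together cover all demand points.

Coverage sets (demand points within 4 of each site):
  #1: {N-α, N-ζ}
  #2: {N-γ, N-ε}
  #3: {N-γ}
  #4: {}
  #5: {N-δ, N-ε}
  #6: {N-α, N-β, N-δ, N-ε}
  #7: {N-γ}
No 2 sites suffice: every size-2 union leaves at least one demand point uncovered.
But {#1, #2, #6} covers everything, so the minimum is 3.

3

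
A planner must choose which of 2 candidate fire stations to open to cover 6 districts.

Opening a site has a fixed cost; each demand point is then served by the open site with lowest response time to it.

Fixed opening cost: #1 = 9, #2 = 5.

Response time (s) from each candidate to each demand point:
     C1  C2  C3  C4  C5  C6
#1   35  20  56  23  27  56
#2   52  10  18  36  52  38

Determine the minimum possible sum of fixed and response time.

165

Open {#1, #2}: assign each demand point to its cheapest open site.
  C1→#1 35, C2→#2 10, C3→#2 18, C4→#1 23, C5→#1 27, C6→#2 38
  response time 151, fixed 14 → total 165.
Compare {#2}: response time 206 + fixed 5 = 211.
Compare {#1}: response time 217 + fixed 9 = 226.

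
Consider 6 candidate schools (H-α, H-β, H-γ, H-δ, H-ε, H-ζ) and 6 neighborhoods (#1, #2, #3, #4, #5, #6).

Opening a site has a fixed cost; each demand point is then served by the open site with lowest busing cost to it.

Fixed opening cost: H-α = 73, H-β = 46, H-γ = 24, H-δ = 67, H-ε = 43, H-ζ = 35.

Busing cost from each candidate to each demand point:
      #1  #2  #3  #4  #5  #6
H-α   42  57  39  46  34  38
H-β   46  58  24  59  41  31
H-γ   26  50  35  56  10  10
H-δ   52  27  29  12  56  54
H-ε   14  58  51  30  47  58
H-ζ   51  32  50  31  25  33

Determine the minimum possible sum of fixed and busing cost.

Open {H-γ, H-ζ}: assign each demand point to its cheapest open site.
  #1→H-γ 26, #2→H-ζ 32, #3→H-γ 35, #4→H-ζ 31, #5→H-γ 10, #6→H-γ 10
  busing cost 144, fixed 59 → total 203.
Compare {H-γ, H-δ}: busing cost 114 + fixed 91 = 205.
Compare {H-γ}: busing cost 187 + fixed 24 = 211.
Compare {H-γ, H-ε}: busing cost 149 + fixed 67 = 216.
All other subsets cost ≥ 205. Minimum total cost: 203.

203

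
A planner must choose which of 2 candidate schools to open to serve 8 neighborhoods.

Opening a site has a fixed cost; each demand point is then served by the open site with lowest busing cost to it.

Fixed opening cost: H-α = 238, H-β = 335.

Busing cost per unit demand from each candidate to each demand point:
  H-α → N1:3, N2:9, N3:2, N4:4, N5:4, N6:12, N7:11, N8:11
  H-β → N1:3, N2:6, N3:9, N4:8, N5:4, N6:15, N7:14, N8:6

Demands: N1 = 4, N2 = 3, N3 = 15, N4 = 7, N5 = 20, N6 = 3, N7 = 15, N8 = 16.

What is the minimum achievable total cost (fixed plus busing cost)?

Open {H-α}: assign each demand point to its cheapest open site.
  N1→H-α 4×3=12, N2→H-α 3×9=27, N3→H-α 15×2=30, N4→H-α 7×4=28, N5→H-α 20×4=80, N6→H-α 3×12=36, N7→H-α 15×11=165, N8→H-α 16×11=176
  busing cost 554, fixed 238 → total 792.
Compare {H-β}: busing cost 652 + fixed 335 = 987.
Compare {H-α, H-β}: busing cost 465 + fixed 573 = 1038.

792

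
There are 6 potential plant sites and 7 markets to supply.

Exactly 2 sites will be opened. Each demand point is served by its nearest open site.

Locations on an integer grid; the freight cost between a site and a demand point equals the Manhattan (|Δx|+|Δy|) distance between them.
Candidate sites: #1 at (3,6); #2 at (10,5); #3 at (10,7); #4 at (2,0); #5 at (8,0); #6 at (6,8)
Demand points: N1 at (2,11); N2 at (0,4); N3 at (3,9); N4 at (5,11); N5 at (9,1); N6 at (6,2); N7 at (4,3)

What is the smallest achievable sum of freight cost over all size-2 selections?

31

Open {#1, #5}.
  N1→#1 6, N2→#1 5, N3→#1 3, N4→#1 7, N5→#5 2, N6→#5 4, N7→#1 4  ⇒ total 31.
Compare {#1, #2}: total 37.
Compare {#1, #6}: total 38.
No size-2 selection does better; minimum is 31.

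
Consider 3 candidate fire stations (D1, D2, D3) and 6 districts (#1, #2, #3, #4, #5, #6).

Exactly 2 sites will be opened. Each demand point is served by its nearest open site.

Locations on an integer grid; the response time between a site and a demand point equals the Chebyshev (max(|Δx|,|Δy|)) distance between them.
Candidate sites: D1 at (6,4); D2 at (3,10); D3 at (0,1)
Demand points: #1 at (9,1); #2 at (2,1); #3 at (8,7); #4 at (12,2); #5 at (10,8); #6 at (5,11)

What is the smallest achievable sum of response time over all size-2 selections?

22

Open {D1, D2}.
  #1→D1 3, #2→D1 4, #3→D1 3, #4→D1 6, #5→D1 4, #6→D2 2  ⇒ total 22.
Compare {D1, D3}: total 25.
Compare {D2, D3}: total 34.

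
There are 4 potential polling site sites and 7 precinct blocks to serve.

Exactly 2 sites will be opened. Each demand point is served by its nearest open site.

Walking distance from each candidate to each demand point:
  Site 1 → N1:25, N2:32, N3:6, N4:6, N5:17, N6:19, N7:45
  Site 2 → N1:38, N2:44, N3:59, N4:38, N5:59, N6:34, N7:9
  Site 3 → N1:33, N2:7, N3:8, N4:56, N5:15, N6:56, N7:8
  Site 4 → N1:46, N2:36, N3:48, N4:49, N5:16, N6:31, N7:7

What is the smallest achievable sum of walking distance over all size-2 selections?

86

Open {Site 1, Site 3}.
  N1→Site 1 25, N2→Site 3 7, N3→Site 1 6, N4→Site 1 6, N5→Site 3 15, N6→Site 1 19, N7→Site 3 8  ⇒ total 86.
Compare {Site 1, Site 4}: total 111.
Compare {Site 1, Site 2}: total 114.
No size-2 selection does better; minimum is 86.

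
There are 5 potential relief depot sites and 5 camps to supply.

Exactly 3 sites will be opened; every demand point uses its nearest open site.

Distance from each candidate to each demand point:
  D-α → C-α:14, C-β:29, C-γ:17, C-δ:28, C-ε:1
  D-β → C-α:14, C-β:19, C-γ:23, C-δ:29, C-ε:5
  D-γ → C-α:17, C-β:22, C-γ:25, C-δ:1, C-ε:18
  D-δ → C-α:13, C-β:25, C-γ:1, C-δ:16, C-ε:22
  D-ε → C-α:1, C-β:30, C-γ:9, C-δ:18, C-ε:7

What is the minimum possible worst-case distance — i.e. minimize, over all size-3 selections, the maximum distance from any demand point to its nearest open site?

Open {D-α, D-β, D-γ}.
  Farthest demand point is C-β at distance 19 (to D-β); all others are ≤ 19.
With {D-α, D-β, D-δ} the worst case is 19.
With {D-α, D-β, D-ε} the worst case is 19.
No size-3 selection achieves below 19.

19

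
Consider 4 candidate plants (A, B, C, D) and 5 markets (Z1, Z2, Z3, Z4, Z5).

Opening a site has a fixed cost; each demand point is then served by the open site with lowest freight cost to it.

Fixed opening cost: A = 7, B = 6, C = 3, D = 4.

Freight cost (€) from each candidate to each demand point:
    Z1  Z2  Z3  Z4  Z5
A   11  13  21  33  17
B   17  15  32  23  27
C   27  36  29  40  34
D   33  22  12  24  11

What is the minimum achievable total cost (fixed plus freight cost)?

82

Open {A, D}: assign each demand point to its cheapest open site.
  Z1→A 11, Z2→A 13, Z3→D 12, Z4→D 24, Z5→D 11
  freight cost 71, fixed 11 → total 82.
Compare {A, C, D}: freight cost 71 + fixed 14 = 85.
Compare {A, B, D}: freight cost 70 + fixed 17 = 87.
Compare {B, D}: freight cost 78 + fixed 10 = 88.
All other subsets cost ≥ 85. Minimum total cost: 82.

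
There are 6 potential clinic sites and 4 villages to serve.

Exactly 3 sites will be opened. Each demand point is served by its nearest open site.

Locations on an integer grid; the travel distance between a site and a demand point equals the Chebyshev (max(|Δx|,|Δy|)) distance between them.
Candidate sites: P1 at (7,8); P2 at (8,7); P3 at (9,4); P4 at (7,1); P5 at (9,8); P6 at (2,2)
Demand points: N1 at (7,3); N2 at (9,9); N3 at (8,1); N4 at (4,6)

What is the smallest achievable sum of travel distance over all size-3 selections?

7

Open {P1, P4, P5}.
  N1→P4 2, N2→P5 1, N3→P4 1, N4→P1 3  ⇒ total 7.
Compare {P1, P2, P4}: total 8.
Compare {P1, P3, P4}: total 8.
No size-3 selection does better; minimum is 7.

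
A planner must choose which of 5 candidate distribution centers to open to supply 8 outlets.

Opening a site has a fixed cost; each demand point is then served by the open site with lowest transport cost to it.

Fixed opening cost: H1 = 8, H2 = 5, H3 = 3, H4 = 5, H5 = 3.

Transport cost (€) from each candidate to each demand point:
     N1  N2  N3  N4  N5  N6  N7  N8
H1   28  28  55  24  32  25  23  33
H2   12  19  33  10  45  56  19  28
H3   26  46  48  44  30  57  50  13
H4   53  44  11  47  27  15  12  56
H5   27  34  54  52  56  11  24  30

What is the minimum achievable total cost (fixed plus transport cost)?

Open {H2, H3, H4, H5}: assign each demand point to its cheapest open site.
  N1→H2 12, N2→H2 19, N3→H4 11, N4→H2 10, N5→H4 27, N6→H5 11, N7→H4 12, N8→H3 13
  transport cost 115, fixed 16 → total 131.
Compare {H2, H3, H4}: transport cost 119 + fixed 13 = 132.
Compare {H1, H2, H3, H4, H5}: transport cost 115 + fixed 24 = 139.
Compare {H1, H2, H3, H4}: transport cost 119 + fixed 21 = 140.
All other subsets cost ≥ 132. Minimum total cost: 131.

131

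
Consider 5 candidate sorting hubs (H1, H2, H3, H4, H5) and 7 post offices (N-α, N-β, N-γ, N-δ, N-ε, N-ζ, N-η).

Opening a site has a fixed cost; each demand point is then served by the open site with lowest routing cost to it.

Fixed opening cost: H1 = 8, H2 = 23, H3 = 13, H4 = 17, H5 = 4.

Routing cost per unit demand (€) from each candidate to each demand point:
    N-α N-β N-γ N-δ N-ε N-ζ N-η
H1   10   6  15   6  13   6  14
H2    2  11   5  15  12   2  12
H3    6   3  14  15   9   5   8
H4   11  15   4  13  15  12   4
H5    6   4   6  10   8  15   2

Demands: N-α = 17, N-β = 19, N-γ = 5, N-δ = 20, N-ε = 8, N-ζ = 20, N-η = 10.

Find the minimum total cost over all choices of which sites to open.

Open {H1, H2, H3, H5}: assign each demand point to its cheapest open site.
  N-α→H2 17×2=34, N-β→H3 19×3=57, N-γ→H2 5×5=25, N-δ→H1 20×6=120, N-ε→H5 8×8=64, N-ζ→H2 20×2=40, N-η→H5 10×2=20
  routing cost 360, fixed 48 → total 408.
Compare {H1, H2, H5}: routing cost 379 + fixed 35 = 414.
Compare {H1, H2, H3, H4, H5}: routing cost 355 + fixed 65 = 420.
Compare {H1, H2, H4, H5}: routing cost 374 + fixed 52 = 426.
All other subsets cost ≥ 414. Minimum total cost: 408.

408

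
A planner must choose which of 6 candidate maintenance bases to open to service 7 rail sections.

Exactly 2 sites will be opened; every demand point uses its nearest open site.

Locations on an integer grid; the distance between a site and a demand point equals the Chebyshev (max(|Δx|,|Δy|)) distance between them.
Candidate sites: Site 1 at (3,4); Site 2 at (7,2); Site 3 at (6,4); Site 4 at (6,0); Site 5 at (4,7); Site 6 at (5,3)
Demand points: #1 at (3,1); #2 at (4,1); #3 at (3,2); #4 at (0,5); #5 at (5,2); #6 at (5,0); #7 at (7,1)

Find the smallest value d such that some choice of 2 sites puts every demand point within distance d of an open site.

Open {Site 1, Site 2}.
  Farthest demand point is #1 at distance 3 (to Site 1); all others are ≤ 3.
With {Site 1, Site 4} the worst case is 3.
With {Site 1, Site 6} the worst case is 3.
No size-2 selection achieves below 3.

3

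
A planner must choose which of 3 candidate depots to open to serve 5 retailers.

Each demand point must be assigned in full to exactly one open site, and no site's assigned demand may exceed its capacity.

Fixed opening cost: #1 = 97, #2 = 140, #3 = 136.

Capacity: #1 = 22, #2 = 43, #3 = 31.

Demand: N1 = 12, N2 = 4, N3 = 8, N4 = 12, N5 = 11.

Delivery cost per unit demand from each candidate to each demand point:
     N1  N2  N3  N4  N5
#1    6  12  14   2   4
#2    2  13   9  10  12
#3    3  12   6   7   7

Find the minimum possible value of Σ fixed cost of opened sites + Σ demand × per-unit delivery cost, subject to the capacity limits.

Open {#1, #3}; cheapest assignment that respects the capacities:
  #1 (cap 22, load 16): N2, N4 — cost 4×12 + 12×2 = 72
  #3 (cap 31, load 31): N1, N3, N5 — cost 12×3 + 8×6 + 11×7 = 161
  Shipping 233, fixed 233 → total 466.
  Any other capacity-feasible assignment to {#1, #3} ships for at least 233.
Compare {#1, #2}: its best feasible assignment gives total 537.
Compare {#2, #3}: its best feasible assignment gives total 561.
Every other set of open sites that can feasibly serve all demand totals ≥ 537 even under its best assignment. Minimum: 466.

466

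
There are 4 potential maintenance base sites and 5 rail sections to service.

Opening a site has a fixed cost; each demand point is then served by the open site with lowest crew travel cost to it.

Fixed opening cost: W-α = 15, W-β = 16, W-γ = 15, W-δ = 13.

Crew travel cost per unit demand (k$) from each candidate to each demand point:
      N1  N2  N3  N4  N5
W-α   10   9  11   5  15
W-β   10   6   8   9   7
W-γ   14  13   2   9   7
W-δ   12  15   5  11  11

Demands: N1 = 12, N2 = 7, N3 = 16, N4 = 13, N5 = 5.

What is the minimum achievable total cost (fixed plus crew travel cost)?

340

Open {W-α, W-β, W-γ}: assign each demand point to its cheapest open site.
  N1→W-α 12×10=120, N2→W-β 7×6=42, N3→W-γ 16×2=32, N4→W-α 13×5=65, N5→W-β 5×7=35
  crew travel cost 294, fixed 46 → total 340.
Compare {W-α, W-γ}: crew travel cost 315 + fixed 30 = 345.
Compare {W-α, W-β, W-γ, W-δ}: crew travel cost 294 + fixed 59 = 353.
Compare {W-α, W-γ, W-δ}: crew travel cost 315 + fixed 43 = 358.
All other subsets cost ≥ 345. Minimum total cost: 340.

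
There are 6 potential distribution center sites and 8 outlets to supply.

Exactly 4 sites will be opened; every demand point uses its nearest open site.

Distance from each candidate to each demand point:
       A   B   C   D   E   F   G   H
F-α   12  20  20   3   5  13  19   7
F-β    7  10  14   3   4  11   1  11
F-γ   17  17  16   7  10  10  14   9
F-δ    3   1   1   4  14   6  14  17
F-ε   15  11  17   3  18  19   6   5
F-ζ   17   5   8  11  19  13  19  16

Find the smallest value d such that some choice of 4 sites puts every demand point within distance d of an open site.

6

Open {F-α, F-β, F-δ, F-ε}.
  Farthest demand point is F at distance 6 (to F-δ); all others are ≤ 6.
With {F-α, F-γ, F-δ, F-ε} the worst case is 6.
With {F-α, F-δ, F-ε, F-ζ} the worst case is 6.
No size-4 selection achieves below 6.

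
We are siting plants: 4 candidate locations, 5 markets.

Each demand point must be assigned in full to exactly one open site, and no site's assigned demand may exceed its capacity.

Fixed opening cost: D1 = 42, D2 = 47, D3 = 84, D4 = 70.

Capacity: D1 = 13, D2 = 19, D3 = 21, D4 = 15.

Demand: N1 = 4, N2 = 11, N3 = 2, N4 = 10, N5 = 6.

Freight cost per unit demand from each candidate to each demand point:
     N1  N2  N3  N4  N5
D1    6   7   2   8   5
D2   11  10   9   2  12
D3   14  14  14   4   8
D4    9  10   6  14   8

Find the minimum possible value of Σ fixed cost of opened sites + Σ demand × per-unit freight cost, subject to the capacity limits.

344

Open {D1, D2, D4}; cheapest assignment that respects the capacities:
  D1 (cap 13, load 13): N2, N3 — cost 11×7 + 2×2 = 81
  D2 (cap 19, load 10): N4 — cost 10×2 = 20
  D4 (cap 15, load 10): N1, N5 — cost 4×9 + 6×8 = 84
  Shipping 185, fixed 159 → total 344.
  Any other capacity-feasible assignment to {D1, D2, D4} ships for at least 185.
Compare {D1, D3}: its best feasible assignment gives total 351.
Compare {D1, D2, D3}: its best feasible assignment gives total 366.
Every other set of open sites that can feasibly serve all demand totals ≥ 351 even under its best assignment. Minimum: 344.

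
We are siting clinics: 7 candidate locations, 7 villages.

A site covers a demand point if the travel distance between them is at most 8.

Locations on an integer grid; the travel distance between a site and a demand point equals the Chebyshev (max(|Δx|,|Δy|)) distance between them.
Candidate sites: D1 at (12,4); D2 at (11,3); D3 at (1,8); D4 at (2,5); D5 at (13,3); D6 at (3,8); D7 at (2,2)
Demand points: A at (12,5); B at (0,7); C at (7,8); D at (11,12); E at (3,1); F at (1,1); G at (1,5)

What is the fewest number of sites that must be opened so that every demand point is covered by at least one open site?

2

Coverage sets (demand points within 8 of each site):
  D1: {A, C, D}
  D2: {A, C, E}
  D3: {B, C, E, F, G}
  D4: {B, C, E, F, G}
  D5: {A, C}
  D6: {B, C, D, E, F, G}
  D7: {B, C, E, F, G}
No single site covers all 7 demand points.
But {D1, D3} covers everything, so the minimum is 2.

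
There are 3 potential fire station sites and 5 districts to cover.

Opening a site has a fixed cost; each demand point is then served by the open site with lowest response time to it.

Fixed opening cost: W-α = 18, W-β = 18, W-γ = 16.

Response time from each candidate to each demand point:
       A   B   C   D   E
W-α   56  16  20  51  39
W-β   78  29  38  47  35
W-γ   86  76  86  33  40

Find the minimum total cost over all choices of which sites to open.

Open {W-α, W-γ}: assign each demand point to its cheapest open site.
  A→W-α 56, B→W-α 16, C→W-α 20, D→W-γ 33, E→W-α 39
  response time 164, fixed 34 → total 198.
Compare {W-α}: response time 182 + fixed 18 = 200.
Compare {W-α, W-β}: response time 174 + fixed 36 = 210.
Compare {W-α, W-β, W-γ}: response time 160 + fixed 52 = 212.
All other subsets cost ≥ 200. Minimum total cost: 198.

198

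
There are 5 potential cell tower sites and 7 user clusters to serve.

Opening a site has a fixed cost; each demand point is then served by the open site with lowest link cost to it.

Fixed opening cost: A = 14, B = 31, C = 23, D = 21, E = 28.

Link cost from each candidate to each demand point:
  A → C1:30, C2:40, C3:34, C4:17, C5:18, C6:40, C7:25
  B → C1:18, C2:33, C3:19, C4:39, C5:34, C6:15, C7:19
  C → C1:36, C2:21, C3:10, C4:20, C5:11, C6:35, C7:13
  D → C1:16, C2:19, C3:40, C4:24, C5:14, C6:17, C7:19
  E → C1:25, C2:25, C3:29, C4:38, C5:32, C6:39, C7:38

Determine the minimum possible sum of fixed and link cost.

Open {C, D}: assign each demand point to its cheapest open site.
  C1→D 16, C2→D 19, C3→C 10, C4→C 20, C5→C 11, C6→D 17, C7→C 13
  link cost 106, fixed 44 → total 150.
Compare {A, C, D}: link cost 103 + fixed 58 = 161.
Compare {B, C}: link cost 108 + fixed 54 = 162.
Compare {C}: link cost 146 + fixed 23 = 169.
All other subsets cost ≥ 161. Minimum total cost: 150.

150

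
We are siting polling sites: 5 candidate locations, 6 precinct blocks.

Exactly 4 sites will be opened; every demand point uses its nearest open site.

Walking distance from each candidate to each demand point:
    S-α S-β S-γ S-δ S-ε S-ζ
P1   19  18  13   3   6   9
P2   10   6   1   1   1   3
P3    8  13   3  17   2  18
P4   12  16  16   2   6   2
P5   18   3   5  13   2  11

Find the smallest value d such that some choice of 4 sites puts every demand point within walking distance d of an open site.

8

Open {P1, P2, P3, P4}.
  Farthest demand point is S-α at walking distance 8 (to P3); all others are ≤ 8.
With {P1, P2, P3, P5} the worst case is 8.
With {P1, P3, P4, P5} the worst case is 8.
No size-4 selection achieves below 8.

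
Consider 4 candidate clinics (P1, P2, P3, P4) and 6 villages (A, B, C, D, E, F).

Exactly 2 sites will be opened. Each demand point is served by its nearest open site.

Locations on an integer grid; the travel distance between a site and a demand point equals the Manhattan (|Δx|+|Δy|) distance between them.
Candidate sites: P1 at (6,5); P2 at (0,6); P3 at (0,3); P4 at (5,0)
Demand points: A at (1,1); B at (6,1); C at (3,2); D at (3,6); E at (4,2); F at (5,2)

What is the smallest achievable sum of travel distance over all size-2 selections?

Open {P2, P4}.
  A→P4 5, B→P4 2, C→P4 4, D→P2 3, E→P4 3, F→P4 2  ⇒ total 19.
Compare {P1, P4}: total 20.
Compare {P3, P4}: total 20.
No size-2 selection does better; minimum is 19.

19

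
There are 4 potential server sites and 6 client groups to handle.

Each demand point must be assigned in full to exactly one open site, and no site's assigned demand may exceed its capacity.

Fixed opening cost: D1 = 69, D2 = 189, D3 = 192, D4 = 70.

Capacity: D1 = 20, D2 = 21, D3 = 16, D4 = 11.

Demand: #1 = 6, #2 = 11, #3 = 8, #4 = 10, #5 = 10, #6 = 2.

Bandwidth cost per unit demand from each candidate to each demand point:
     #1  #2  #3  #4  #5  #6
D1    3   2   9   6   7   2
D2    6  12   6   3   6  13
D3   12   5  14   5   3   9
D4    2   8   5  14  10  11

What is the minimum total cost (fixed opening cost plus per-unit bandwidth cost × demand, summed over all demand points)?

502

Open {D1, D2, D4}; cheapest assignment that respects the capacities:
  D1 (cap 20, load 19): #1, #2, #6 — cost 6×3 + 11×2 + 2×2 = 44
  D2 (cap 21, load 20): #4, #5 — cost 10×3 + 10×6 = 90
  D4 (cap 11, load 8): #3 — cost 8×5 = 40
  Shipping 174, fixed 328 → total 502.
  Any other capacity-feasible assignment to {D1, D2, D4} ships for at least 174.
Compare {D1, D2, D3}: its best feasible assignment gives total 602.
Compare {D1, D3, D4}: its best feasible assignment gives total 657.
Every other set of open sites that can feasibly serve all demand totals ≥ 602 even under its best assignment. Minimum: 502.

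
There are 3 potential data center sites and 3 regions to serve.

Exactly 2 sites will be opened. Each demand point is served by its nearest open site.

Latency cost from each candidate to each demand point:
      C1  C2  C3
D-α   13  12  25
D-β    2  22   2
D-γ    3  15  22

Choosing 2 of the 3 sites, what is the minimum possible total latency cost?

Open {D-α, D-β}.
  C1→D-β 2, C2→D-α 12, C3→D-β 2  ⇒ total 16.
Compare {D-β, D-γ}: total 19.
Compare {D-α, D-γ}: total 37.

16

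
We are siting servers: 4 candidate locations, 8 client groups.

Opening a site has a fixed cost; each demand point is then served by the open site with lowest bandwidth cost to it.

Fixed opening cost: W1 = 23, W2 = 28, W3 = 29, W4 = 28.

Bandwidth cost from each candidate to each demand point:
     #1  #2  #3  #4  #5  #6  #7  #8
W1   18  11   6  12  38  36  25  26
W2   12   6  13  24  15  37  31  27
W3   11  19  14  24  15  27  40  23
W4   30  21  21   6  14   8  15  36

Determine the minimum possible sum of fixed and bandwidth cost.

Open {W1, W4}: assign each demand point to its cheapest open site.
  #1→W1 18, #2→W1 11, #3→W1 6, #4→W4 6, #5→W4 14, #6→W4 8, #7→W4 15, #8→W1 26
  bandwidth cost 104, fixed 51 → total 155.
Compare {W2, W4}: bandwidth cost 101 + fixed 56 = 157.
Compare {W3, W4}: bandwidth cost 110 + fixed 57 = 167.
Compare {W1, W2, W4}: bandwidth cost 93 + fixed 79 = 172.
All other subsets cost ≥ 157. Minimum total cost: 155.

155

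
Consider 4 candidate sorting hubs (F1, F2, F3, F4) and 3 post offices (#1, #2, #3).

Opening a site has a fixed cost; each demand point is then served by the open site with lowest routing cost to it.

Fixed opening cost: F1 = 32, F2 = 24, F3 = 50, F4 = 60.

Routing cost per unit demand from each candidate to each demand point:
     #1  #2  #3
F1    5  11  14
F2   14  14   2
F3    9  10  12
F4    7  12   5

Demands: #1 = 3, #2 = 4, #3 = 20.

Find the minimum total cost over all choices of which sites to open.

155

Open {F1, F2}: assign each demand point to its cheapest open site.
  #1→F1 3×5=15, #2→F1 4×11=44, #3→F2 20×2=40
  routing cost 99, fixed 56 → total 155.
Compare {F2}: routing cost 138 + fixed 24 = 162.
Compare {F2, F3}: routing cost 107 + fixed 74 = 181.
Compare {F2, F4}: routing cost 109 + fixed 84 = 193.
All other subsets cost ≥ 162. Minimum total cost: 155.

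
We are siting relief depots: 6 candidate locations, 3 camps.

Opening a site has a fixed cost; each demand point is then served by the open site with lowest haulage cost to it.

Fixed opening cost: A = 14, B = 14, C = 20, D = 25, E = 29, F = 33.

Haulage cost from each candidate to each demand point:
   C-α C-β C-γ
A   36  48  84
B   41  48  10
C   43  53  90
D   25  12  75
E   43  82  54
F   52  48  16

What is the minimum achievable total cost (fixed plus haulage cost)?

Open {B, D}: assign each demand point to its cheapest open site.
  C-α→D 25, C-β→D 12, C-γ→B 10
  haulage cost 47, fixed 39 → total 86.
Compare {A, B, D}: haulage cost 47 + fixed 53 = 100.
Compare {B, C, D}: haulage cost 47 + fixed 59 = 106.
Compare {D, F}: haulage cost 53 + fixed 58 = 111.
All other subsets cost ≥ 100. Minimum total cost: 86.

86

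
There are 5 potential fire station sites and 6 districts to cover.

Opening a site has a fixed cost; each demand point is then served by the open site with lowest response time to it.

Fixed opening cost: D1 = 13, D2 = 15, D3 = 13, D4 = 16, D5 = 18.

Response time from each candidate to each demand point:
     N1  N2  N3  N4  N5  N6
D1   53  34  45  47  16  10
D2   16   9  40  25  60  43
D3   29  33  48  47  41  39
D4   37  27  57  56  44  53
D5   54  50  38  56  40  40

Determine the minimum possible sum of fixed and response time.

144

Open {D1, D2}: assign each demand point to its cheapest open site.
  N1→D2 16, N2→D2 9, N3→D2 40, N4→D2 25, N5→D1 16, N6→D1 10
  response time 116, fixed 28 → total 144.
Compare {D1, D2, D3}: response time 116 + fixed 41 = 157.
Compare {D1, D2, D4}: response time 116 + fixed 44 = 160.
Compare {D1, D2, D5}: response time 114 + fixed 46 = 160.
All other subsets cost ≥ 157. Minimum total cost: 144.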